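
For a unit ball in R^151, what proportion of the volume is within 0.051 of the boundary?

Shell fraction = 1 - (1-0.051)^151 ≈ 0.999631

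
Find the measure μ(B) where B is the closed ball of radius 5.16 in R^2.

V_2(5.16) = π^(2/2) · (5.16)^2 / Γ(2/2 + 1) ≈ 83.6468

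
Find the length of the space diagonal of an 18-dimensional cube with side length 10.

The space diagonal of an n-cube of side s is s√n. Here 10·√18 ≈ 42.4264.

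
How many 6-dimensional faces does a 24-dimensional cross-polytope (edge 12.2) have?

Number of 6-faces = 2^(6+1) · C(24,6+1) = 128 · 346104 = 44301312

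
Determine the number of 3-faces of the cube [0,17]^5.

Choose 3 of 5 axes to span the face (C(5,3) = 10 ways), then fix each of the remaining 2 coordinates at one of its two extreme values (2^2 = 4 ways): 10·4 = 40.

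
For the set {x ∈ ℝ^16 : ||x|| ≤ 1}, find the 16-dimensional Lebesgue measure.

V = π^8/40320 ≈ 0.235331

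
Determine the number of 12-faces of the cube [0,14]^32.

An n-cube has C(n,k)·2^(n-k) k-faces. Here C(32,12)·2^20 = 225792840·1048576 = 236760952995840.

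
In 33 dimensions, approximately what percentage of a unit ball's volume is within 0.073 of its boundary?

1 - (1-0.073)^33 ≈ 0.918034 ≈ 91.80%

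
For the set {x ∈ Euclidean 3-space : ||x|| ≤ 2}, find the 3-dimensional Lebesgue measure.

V_3(2) = π^(3/2) · (2)^3 / Γ(3/2 + 1) = 32·π/3 ≈ 33.5103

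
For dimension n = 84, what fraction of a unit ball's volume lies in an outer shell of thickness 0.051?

1 - (1-0.051)^84 ≈ 0.987687 ≈ 98.77%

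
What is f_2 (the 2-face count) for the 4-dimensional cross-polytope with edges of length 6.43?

Number of 2-faces = 2^(2+1) · C(4,2+1) = 8 · 4 = 32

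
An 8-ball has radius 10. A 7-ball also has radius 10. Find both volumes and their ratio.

V_8(10.0) ≈ 4.05871e+08. V_7(10.0) ≈ 4.72477e+07. Ratio V_8/V_7 ≈ 8.59.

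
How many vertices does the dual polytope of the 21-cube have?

An n-cross-polytope has 2n vertices; here n = 21, giving 42.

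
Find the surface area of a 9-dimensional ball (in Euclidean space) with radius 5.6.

|∂B_9(5.6)| ≈ 2.87121e+07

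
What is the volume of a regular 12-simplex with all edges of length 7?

V = (7^12 / 12!) · √((12+1) / 2^12) ≈ 1.62791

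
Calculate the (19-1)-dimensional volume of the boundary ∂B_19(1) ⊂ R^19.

|∂B_19(1)| = 1024·π^9/34459425 ≈ 0.88581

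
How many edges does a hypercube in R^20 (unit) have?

The 20-cube has n·2^(n-1) = 20·2^19 = 20·524288 = 10485760 edges.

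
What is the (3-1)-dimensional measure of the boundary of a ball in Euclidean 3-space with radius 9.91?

S = n·V_n(r)/r = 3·V_3(9.91)/9.91 (volume-to-surface relation), giving 4πr² = 4π·(9.91)² ≈ 1234.12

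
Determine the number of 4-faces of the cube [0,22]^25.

f_4(25-cube) = (25 choose 4) · 2^21 = 26528972800.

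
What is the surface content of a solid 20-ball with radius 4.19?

S_20(4.19) = 2·π^(20/2)·(4.19)^19 / Γ(20/2) ≈ 3.42635e+11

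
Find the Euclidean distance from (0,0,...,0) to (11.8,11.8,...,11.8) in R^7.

||(11.8,11.8,...,11.8)|| = √(7)·11.8 ≈ 31.2199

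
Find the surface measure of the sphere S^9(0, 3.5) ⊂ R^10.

S = n·V_n(r)/r = 10·V_10(3.5)/3.5 (volume-to-surface relation), giving 40353607·π^5/6144 ≈ 2.00993e+06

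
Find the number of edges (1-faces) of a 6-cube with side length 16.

f_1(6-cube) = (6 choose 1) · 2^5 = 192.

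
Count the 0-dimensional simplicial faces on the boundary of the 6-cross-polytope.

Number of 0-faces = 2^(0+1) · C(6,0+1) = 2 · 6 = 12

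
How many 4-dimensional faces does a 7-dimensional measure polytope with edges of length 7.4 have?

Choose 4 of 7 axes to span the face (C(7,4) = 35 ways), then fix each of the remaining 3 coordinates at one of its two extreme values (2^3 = 8 ways): 35·8 = 280.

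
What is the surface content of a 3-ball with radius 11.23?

S_3(11.23) = 2·π^(3/2)·(11.23)^2 / Γ(3/2) = 4πr² = 4π·(11.23)² ≈ 1584.78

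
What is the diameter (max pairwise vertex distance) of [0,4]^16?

The space diagonal of an n-cube of side s is s√n. Here 4·√16 = 16.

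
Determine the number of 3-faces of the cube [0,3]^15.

An n-cube has C(n,k)·2^(n-k) k-faces. Here C(15,3)·2^12 = 455·4096 = 1863680.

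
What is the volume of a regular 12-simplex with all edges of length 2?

V = (2^12 / 12!) · √((12+1) / 2^12) ≈ 4.81742e-07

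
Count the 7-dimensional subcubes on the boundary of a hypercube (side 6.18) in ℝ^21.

f_7(21-cube) = (21 choose 7) · 2^14 = 1905131520.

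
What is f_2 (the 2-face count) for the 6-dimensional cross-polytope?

An n-cross-polytope has 2^(k+1)·C(n,k+1) k-faces. Here 2^3·C(6,3) = 8·20 = 160.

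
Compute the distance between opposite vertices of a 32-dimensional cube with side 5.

d = √(5² + 5² + ... + 5²) [32 terms] = √(32·5²) = 5√32 ≈ 28.2843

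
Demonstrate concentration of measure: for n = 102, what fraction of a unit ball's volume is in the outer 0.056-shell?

1 - (1-0.056)^102 ≈ 0.9972 ≈ 99.72%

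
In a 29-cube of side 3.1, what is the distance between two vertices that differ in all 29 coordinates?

d = √(3.1² + 3.1² + ... + 3.1²) [29 terms] = √(29·3.1²) = 3.1√29 ≈ 16.694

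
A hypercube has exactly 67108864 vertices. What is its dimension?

2^n = 67108864 ⇒ n = log_2(67108864) = 26.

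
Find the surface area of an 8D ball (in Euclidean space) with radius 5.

|∂B_8(5)| = 78125·π^4/3 ≈ 2.5367e+06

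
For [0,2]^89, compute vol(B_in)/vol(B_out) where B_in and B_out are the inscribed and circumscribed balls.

V_in / V_out = (r_in/r_out)^89 = (1/√89)^89 = 89^(-89/2) ≈ 1.78708e-87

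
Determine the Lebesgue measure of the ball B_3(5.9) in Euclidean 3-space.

V_3(5.9) = π^(3/2) · (5.9)^3 / Γ(3/2 + 1) ≈ 860.29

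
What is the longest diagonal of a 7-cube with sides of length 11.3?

The space diagonal of an n-cube of side s is s√n. Here 11.3·√7 ≈ 29.897.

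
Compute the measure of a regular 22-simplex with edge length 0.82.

Volume = 0.82^22 · √(23/2^22) / 22! ≈ 2.6465e-26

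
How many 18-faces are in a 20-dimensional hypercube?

Choose 18 of 20 axes to span the face (C(20,18) = 190 ways), then fix each of the remaining 2 coordinates at one of its two extreme values (2^2 = 4 ways): 190·4 = 760.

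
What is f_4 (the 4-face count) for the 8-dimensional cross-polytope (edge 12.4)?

Each 4-face is the convex hull of 5 vertices, one chosen as ±e_i from each of 5 distinct axes: 2^5·C(8,5) = 1792.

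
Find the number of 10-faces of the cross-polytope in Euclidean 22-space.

Number of 10-faces = 2^(10+1) · C(22,10+1) = 2048 · 705432 = 1444724736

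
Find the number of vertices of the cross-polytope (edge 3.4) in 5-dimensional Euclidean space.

An n-cross-polytope has 2^(k+1)·C(n,k+1) k-faces. Here 2^1·C(5,1) = 2·5 = 10.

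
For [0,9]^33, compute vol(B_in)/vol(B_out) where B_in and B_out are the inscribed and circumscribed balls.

V_in / V_out = (r_in/r_out)^33 = (1/√33)^33 = 33^(-33/2) ≈ 8.80076e-26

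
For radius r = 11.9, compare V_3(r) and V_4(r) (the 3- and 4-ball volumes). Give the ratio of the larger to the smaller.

V_3(11.9) ≈ 7058.78, V_4(11.9) ≈ 98959.5. The 4-ball is larger by a factor of 14.02.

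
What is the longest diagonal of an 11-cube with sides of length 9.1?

Diagonal = √11 · 9.1 ≈ 30.1813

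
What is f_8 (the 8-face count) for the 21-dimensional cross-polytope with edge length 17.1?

Number of 8-faces = 2^(8+1) · C(21,8+1) = 512 · 293930 = 150492160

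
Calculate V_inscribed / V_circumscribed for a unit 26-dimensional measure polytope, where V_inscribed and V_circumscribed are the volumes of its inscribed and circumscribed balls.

Volume scales as r^n, and r_in/r_out = 1/√26, giving (1/√26)^26 ≈ 4.03038e-19.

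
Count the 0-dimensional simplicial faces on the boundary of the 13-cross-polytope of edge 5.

f_0(13-orthoplex) = 2^1 · (13 choose 1) = 26.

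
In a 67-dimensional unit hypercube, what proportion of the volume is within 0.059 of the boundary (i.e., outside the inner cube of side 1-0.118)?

The inner cube has side 1-2·0.059 = 0.882 and volume (0.882)^67 ≈ 0.000222, so the shell holds 0.999778 of the volume.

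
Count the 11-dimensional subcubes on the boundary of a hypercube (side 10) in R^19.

Number of 11-faces = C(19,11) · 2^(19-11) = 75582 · 256 = 19348992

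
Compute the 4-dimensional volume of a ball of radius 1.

Volume = π^{4/2}·(1)^4/Γ(3) = π^2/2 ≈ 4.9348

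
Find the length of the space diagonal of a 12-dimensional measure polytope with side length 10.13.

The space diagonal of an n-cube of side s is s√n. Here 10.13·√12 ≈ 35.0913.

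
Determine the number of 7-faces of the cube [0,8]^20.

f_7(20-cube) = (20 choose 7) · 2^13 = 635043840.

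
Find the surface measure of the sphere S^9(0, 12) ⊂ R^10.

S = n·V_n(r)/r = 10·V_10(12)/12 (volume-to-surface relation), giving 429981696·π^5 ≈ 1.31583e+11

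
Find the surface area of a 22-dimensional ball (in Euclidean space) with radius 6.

S = n·V_n(r)/r = 22·V_22(6)/6 (volume-to-surface relation), giving 2115832430592·π^11/175 ≈ 3.55707e+15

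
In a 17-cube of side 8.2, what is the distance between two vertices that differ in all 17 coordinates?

Diagonal = √17 · 8.2 ≈ 33.8095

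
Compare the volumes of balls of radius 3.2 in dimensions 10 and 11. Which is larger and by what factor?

V_10(3.2) ≈ 287123, V_11(3.2) ≈ 678820. The 11-ball is larger by a factor of 2.364.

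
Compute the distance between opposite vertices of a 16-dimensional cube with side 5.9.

||(5.9,5.9,...,5.9)|| = √(16)·5.9 = 23.6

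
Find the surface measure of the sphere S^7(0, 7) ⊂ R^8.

S_8(7) = 2·π^(8/2)·(7)^7 / Γ(8/2) = 823543·π^4/3 ≈ 2.67402e+07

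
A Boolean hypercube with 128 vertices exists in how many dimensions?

n = log_2(128) = 7.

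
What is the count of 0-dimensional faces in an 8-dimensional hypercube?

Choose 0 of 8 axes to span the face (C(8,0) = 1 way), then fix each of the remaining 8 coordinates at one of its two extreme values (2^8 = 256 ways): 1·256 = 256.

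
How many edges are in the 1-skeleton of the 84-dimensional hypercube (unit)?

The 84-cube has n·2^(n-1) = 84·2^83 = 84·9671406556917033397649408 = 812398150781030805402550272 edges.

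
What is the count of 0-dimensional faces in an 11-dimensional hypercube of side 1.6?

Number of 0-faces = C(11,0) · 2^(11-0) = 1 · 2048 = 2048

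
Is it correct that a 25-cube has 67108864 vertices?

False. The 25-cube has 2^25 = 33554432 vertices.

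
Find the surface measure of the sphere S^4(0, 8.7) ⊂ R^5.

S = n·V_n(r)/r = 5·V_5(8.7)/8.7 (volume-to-surface relation), giving 150781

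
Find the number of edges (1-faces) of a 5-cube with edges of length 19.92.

Number of 1-faces = C(5,1) · 2^(5-1) = 5 · 16 = 80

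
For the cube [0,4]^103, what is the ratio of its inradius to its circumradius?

r_in = 4/2 (half the side); r_out = 4√103/2 (half the diagonal). Ratio = 1/√103 ≈ 0.0985329.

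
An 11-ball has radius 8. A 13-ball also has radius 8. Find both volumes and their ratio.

V_11(8) ≈ 1.61843e+10. V_13(8) ≈ 5.00623e+11. Ratio V_11/V_13 ≈ 0.03233.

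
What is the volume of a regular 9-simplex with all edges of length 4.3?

V_9 = √(10) · 4.3^9 / (9! · 2^(9/2)) ≈ 0.193561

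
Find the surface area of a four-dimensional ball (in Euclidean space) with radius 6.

S_4(6) = 2·π^(4/2)·(6)^3 / Γ(4/2) = 432·π^2 ≈ 4263.67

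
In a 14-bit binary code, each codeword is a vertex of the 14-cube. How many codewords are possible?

An n-cube has 2^n vertices; for n = 14 that is 2^14 = 16384.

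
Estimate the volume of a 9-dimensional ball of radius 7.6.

Volume = π^{9/2}·(7.6)^9/Γ(11/2) ≈ 2.79023e+08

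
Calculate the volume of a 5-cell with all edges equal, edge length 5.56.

Volume = 5.56^4 · √(5/2^4) / 4! ≈ 22.2594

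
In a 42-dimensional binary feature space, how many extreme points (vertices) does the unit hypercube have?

The 42-cube has 2^42 = 4398046511104 vertices.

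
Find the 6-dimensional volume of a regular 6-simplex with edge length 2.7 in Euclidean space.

V_6 = √(7) · 2.7^6 / (6! · 2^(6/2)) ≈ 0.177955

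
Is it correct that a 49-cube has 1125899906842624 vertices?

False. The 49-cube has 2^49 = 562949953421312 vertices.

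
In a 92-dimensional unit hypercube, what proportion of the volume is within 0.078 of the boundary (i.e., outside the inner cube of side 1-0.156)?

The inner cube has side 1-2·0.078 = 0.844 and volume (0.844)^92 ≈ 1.673e-07, so the shell holds 0.9999998327 of the volume.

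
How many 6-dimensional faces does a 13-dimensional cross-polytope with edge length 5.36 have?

Number of 6-faces = 2^(6+1) · C(13,6+1) = 128 · 1716 = 219648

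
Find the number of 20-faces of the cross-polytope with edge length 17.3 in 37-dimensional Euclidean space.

f_20(37-orthoplex) = 2^21 · (37 choose 21) = 27002456600739840.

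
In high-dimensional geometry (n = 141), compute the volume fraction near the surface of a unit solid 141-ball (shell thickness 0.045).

1 - (1-0.045)^141 ≈ 0.998485 ≈ 99.85%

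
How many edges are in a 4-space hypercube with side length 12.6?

An n-cube has C(n,k)·2^(n-k) k-faces. Here C(4,1)·2^3 = 4·8 = 32.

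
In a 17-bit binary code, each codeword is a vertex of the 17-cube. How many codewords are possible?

The 17-cube has 2^17 = 131072 vertices.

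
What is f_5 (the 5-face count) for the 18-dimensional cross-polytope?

An n-cross-polytope has 2^(k+1)·C(n,k+1) k-faces. Here 2^6·C(18,6) = 64·18564 = 1188096.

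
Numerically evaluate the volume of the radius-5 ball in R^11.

The n-ball volume is π^(n/2)·r^n/Γ(n/2+1). With n=11, r=5: V = 625000000·π^5/2079 ≈ 9.19973e+07.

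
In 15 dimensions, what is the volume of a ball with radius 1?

Volume = π^{15/2}·(1)^15/Γ(17/2) = 256·π^7/2027025 ≈ 0.381443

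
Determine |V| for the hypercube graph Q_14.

An n-cube has 2^n vertices; for n = 14 that is 2^14 = 16384.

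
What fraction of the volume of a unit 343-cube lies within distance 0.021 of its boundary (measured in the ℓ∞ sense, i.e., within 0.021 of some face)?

The inner cube has side 1-2·0.021 = 0.958 and volume (0.958)^343 ≈ 4.059e-07, so the shell holds 0.9999995941 of the volume.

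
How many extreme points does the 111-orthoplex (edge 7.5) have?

An n-cross-polytope has 2n vertices; here n = 111, giving 222.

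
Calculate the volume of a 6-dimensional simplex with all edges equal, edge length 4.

For a regular n-simplex with edge a, V = (a^n / n!)·√((n+1)/2^n). With a=4, n=6: V ≈ 1.88142.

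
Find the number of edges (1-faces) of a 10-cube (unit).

f_1(10-cube) = (10 choose 1) · 2^9 = 5120.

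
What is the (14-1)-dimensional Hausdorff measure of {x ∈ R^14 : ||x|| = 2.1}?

S = n·V_n(r)/r = 14·V_14(2.1)/2.1 (volume-to-surface relation), giving 129598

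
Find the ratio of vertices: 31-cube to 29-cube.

The 31-cube has 2^31 = 2147483648 vertices. The 29-cube has 2^29 = 536870912 vertices. Ratio: 2147483648/536870912 = 4.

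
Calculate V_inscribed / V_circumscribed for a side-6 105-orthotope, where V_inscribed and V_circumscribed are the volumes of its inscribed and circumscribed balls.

V_in / V_out = (r_in/r_out)^105 = (1/√105)^105 = 105^(-105/2) ≈ 7.71901e-107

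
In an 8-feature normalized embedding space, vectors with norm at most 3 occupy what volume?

V_8(3) = π^(8/2) · (3)^8 / Γ(8/2 + 1) = 2187·π^4/8 ≈ 26629.2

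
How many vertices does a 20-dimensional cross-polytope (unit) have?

The vertices are ±e_1, ..., ±e_20, so there are 2·20 = 40.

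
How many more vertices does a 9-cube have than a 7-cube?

The 9-cube has 2^9 = 512 vertices. The 7-cube has 2^7 = 128 vertices. Difference: 512 - 128 = 384.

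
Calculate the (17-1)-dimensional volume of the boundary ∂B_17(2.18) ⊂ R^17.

The surface area of an n-ball is 2π^(n/2) r^(n-1) / Γ(n/2). For n=17, r=2.18: 623611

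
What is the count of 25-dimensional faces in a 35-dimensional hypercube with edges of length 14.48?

Number of 25-faces = C(35,25) · 2^(35-25) = 183579396 · 1024 = 187985301504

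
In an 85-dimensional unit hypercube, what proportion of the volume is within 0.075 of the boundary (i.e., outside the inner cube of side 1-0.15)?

1 - (1 - 2·0.075)^85 = 1 - 0.85^85 ≈ 0.9999989986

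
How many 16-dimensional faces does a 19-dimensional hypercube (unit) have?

Number of 16-faces = C(19,16) · 2^(19-16) = 969 · 8 = 7752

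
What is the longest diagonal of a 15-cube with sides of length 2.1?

||(2.1,2.1,...,2.1)|| = √(15)·2.1 ≈ 8.13327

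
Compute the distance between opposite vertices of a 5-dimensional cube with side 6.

The space diagonal of an n-cube of side s is s√n. Here 6·√5 ≈ 13.4164.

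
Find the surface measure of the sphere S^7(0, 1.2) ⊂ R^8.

S = n·V_n(r)/r = 8·V_8(1.2)/1.2 (volume-to-surface relation), giving 116.345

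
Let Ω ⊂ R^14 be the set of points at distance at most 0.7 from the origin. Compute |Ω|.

V_14(0.7) = π^(14/2) · (0.7)^14 / Γ(14/2 + 1) ≈ 0.00406435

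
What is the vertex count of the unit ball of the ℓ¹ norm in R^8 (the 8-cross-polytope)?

An n-cross-polytope has 2n vertices; here n = 8, giving 16.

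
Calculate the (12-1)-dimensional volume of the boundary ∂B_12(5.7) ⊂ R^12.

S = n·V_n(r)/r = 12·V_12(5.7)/5.7 (volume-to-surface relation), giving 3.30652e+09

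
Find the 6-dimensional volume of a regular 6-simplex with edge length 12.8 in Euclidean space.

For a regular n-simplex with edge a, V = (a^n / n!)·√((n+1)/2^n). With a=12.8, n=6: V ≈ 2020.16.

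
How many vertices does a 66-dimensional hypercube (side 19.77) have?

Number of vertices = 2^66 = 73786976294838206464.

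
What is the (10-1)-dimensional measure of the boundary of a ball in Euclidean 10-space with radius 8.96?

|∂B_10(8.96)| ≈ 9.49162e+09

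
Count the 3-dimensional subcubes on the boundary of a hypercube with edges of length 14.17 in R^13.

Number of 3-faces = C(13,3) · 2^(13-3) = 286 · 1024 = 292864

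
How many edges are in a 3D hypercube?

An n-cube has C(n,k)·2^(n-k) k-faces. Here C(3,1)·2^2 = 3·4 = 12.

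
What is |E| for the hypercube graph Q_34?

An n-cube has n·2^(n-1) edges. With n = 34: 34·8589934592 = 292057776128.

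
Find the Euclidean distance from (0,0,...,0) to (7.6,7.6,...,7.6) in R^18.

d = √(7.6² + 7.6² + ... + 7.6²) [18 terms] = √(18·7.6²) = 7.6√18 ≈ 32.2441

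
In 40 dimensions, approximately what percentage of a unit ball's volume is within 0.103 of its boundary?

1 - (1-0.103)^40 ≈ 0.987067 ≈ 98.71%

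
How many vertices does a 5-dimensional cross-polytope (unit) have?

An n-cross-polytope has 2^(k+1)·C(n,k+1) k-faces. Here 2^1·C(5,1) = 2·5 = 10.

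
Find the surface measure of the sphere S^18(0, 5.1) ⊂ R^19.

S_19(5.1) = 2·π^(19/2)·(5.1)^18 / Γ(19/2) ≈ 4.82618e+12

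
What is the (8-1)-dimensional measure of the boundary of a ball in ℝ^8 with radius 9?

|∂B_8(9)| = 1594323·π^4 ≈ 1.55302e+08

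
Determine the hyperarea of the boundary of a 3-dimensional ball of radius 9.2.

S_3(9.2) = 2·π^(3/2)·(9.2)^2 / Γ(3/2) = 4πr² = 4π·(9.2)² ≈ 1063.62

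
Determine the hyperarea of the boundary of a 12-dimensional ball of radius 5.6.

S_12(5.6) = 2·π^(12/2)·(5.6)^11 / Γ(12/2) ≈ 2.72155e+09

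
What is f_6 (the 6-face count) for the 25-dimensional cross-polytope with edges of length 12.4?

An n-cross-polytope has 2^(k+1)·C(n,k+1) k-faces. Here 2^7·C(25,7) = 128·480700 = 61529600.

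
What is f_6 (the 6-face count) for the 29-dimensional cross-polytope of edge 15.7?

Each 6-face is the convex hull of 7 vertices, one chosen as ±e_i from each of 7 distinct axes: 2^7·C(29,7) = 199779840.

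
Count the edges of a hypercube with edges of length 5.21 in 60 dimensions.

Number of 1-faces = C(60,1)·2^(60-1) = 60·576460752303423488 = 34587645138205409280.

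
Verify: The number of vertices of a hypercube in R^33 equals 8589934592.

True. The 33-cube has 2^33 = 8589934592 vertices.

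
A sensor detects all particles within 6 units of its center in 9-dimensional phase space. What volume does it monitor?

Volume = π^{9/2}·(6)^9/Γ(11/2) = 11943936·π^4/35 ≈ 3.32414e+07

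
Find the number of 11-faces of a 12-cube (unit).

Number of 11-faces = C(12,11) · 2^(12-11) = 12 · 2 = 24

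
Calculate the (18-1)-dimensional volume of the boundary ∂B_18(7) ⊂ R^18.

|∂B_18(7)| = 33232930569601·π^9/2880 ≈ 3.43974e+14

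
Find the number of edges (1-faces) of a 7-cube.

Choose 1 of 7 axes to span the face (C(7,1) = 7 ways), then fix each of the remaining 6 coordinates at one of its two extreme values (2^6 = 64 ways): 7·64 = 448.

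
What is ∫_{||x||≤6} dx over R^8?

Volume = π^{8/2}·(6)^8/Γ(5) = 69984·π^4 ≈ 6.81708e+06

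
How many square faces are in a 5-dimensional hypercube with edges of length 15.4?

An n-cube has C(n,k)·2^(n-k) k-faces. Here C(5,2)·2^3 = 10·8 = 80.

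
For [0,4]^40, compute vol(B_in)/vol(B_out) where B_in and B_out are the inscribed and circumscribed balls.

Volume scales as r^n, and r_in/r_out = 1/√40, giving (1/√40)^40 ≈ 9.09495e-33.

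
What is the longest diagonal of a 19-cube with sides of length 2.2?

Diagonal = √19 · 2.2 ≈ 9.58958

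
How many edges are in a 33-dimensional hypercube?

f_1(33-cube) = (33 choose 1) · 2^32 = 141733920768.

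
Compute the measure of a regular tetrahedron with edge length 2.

Volume = (√2/12) · 2³ = 0.942809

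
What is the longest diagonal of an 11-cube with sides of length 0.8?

||(0.8,0.8,...,0.8)|| = √(11)·0.8 ≈ 2.6533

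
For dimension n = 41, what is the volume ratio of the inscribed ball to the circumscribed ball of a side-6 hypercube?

Volume scales as r^n, and r_in/r_out = 1/√41, giving (1/√41)^41 ≈ 8.66824e-34.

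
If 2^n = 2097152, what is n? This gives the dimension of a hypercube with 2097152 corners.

2^n = 2097152 ⇒ n = log_2(2097152) = 21.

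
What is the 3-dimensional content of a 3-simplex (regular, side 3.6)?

Volume = (√2/12) · 3.6³ = 5.49846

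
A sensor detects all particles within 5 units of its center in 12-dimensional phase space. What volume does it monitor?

The n-ball volume is π^(n/2)·r^n/Γ(n/2+1). With n=12, r=5: V = 48828125·π^6/144 ≈ 3.25992e+08.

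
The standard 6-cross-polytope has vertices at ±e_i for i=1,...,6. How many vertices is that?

An n-cross-polytope has 2n vertices; here n = 6, giving 12.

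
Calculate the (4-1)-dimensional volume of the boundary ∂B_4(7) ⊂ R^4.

S = n·V_n(r)/r = 4·V_4(7)/7 (volume-to-surface relation), giving 686·π^2 ≈ 6770.55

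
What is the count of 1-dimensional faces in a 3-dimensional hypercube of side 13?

Choose 1 of 3 axes to span the face (C(3,1) = 3 ways), then fix each of the remaining 2 coordinates at one of its two extreme values (2^2 = 4 ways): 3·4 = 12.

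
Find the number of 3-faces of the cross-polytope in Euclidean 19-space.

f_3(19-orthoplex) = 2^4 · (19 choose 4) = 62016.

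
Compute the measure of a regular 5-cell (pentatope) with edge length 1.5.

Volume = 1.5^4 · √(5/2^4) / 4! ≈ 0.117918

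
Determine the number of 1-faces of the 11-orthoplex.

Each 1-face is the convex hull of 2 vertices, one chosen as ±e_i from each of 2 distinct axes: 2^2·C(11,2) = 220.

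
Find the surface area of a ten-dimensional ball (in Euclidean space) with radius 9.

S_10(9) = 2·π^(10/2)·(9)^9 / Γ(10/2) = 129140163·π^5/4 ≈ 9.87986e+09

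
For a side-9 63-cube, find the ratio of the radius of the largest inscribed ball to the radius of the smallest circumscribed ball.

For an n-cube of any side s, the inradius is s/2 and the circumradius is s√n/2, so the ratio is 1/√63 ≈ 0.125988.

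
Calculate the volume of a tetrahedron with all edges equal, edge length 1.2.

Volume = (√2/12) · 1.2³ = 0.203647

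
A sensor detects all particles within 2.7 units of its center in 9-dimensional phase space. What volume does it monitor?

V_9(2.7) = π^(9/2) · (2.7)^9 / Γ(9/2 + 1) ≈ 25153.1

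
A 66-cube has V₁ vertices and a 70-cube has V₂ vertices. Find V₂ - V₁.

V₁ = 2^66 = 73786976294838206464. V₂ = 2^70 = 1180591620717411303424. V₂ - V₁ = 1106804644422573096960.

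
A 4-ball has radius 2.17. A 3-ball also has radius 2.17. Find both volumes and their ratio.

V_4(2.17) ≈ 109.423. V_3(2.17) ≈ 42.8024. Ratio V_4/V_3 ≈ 2.556.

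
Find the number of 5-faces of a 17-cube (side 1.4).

Choose 5 of 17 axes to span the face (C(17,5) = 6188 ways), then fix each of the remaining 12 coordinates at one of its two extreme values (2^12 = 4096 ways): 6188·4096 = 25346048.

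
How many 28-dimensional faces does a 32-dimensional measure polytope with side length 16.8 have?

f_28(32-cube) = (32 choose 28) · 2^4 = 575360.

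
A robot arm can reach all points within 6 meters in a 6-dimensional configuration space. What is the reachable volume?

V_6(6) = π^(6/2) · (6)^6 / Γ(6/2 + 1) = 7776·π^3 ≈ 241105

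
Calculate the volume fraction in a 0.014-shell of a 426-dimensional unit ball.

1 - (1-0.014)^426 ≈ 0.997536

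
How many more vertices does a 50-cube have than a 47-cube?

The 50-cube has 2^50 = 1125899906842624 vertices. The 47-cube has 2^47 = 140737488355328 vertices. Difference: 1125899906842624 - 140737488355328 = 985162418487296.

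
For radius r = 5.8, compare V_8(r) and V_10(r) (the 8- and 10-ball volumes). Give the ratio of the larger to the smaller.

V_8(5.8) ≈ 5.19771e+06, V_10(5.8) ≈ 1.09862e+08. The 10-ball is larger by a factor of 21.14.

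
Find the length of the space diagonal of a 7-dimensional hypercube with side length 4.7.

d = √(4.7² + 4.7² + ... + 4.7²) [7 terms] = √(7·4.7²) = 4.7√7 ≈ 12.435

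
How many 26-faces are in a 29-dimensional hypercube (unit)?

Number of 26-faces = C(29,26) · 2^(29-26) = 3654 · 8 = 29232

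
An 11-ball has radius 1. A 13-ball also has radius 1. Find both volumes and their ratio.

V_11(1) ≈ 1.8841. V_13(1) ≈ 0.910629. Ratio V_11/V_13 ≈ 2.069.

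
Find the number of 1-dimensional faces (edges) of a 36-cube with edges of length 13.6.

Each of the 2^36 = 68719476736 vertices has degree 36; total edges = 36·2^36/2 = 1236950581248.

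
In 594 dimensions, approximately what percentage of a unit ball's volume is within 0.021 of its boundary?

1 - (1-0.021)^594 ≈ 0.999996651 ≈ 99.999665%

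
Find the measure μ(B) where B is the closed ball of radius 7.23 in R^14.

Volume = π^{14/2}·(7.23)^14/Γ(8) ≈ 6.39079e+11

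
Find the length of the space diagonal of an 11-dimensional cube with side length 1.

Diagonal = √11 · 1 ≈ 3.31662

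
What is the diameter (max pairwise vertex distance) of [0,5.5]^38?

Diagonal = √38 · 5.5 ≈ 33.9043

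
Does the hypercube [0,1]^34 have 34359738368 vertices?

False. The 34-cube has 2^34 = 17179869184 vertices.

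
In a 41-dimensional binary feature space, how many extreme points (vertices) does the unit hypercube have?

The 41-cube has 2^41 = 2199023255552 vertices.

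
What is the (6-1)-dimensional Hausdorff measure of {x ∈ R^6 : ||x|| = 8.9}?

S_6(8.9) = 2·π^(6/2)·(8.9)^5 / Γ(6/2) ≈ 1.73141e+06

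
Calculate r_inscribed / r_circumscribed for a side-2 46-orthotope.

For an n-cube of any side s, the inradius is s/2 and the circumradius is s√n/2, so the ratio is 1/√46 ≈ 0.147442.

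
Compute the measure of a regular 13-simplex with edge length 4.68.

For a regular n-simplex with edge a, V = (a^n / n!)·√((n+1)/2^n). With a=4.68, n=13: V ≈ 0.00342993.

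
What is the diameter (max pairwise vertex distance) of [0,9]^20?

The space diagonal of an n-cube of side s is s√n. Here 9·√20 ≈ 40.2492.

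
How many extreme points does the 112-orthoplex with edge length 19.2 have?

Number of vertices = 2n = 224.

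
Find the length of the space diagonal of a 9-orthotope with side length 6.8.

The space diagonal of an n-cube of side s is s√n. Here 6.8·√9 = 20.4.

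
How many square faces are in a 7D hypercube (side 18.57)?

Choose 2 of 7 axes to span the face (C(7,2) = 21 ways), then fix each of the remaining 5 coordinates at one of its two extreme values (2^5 = 32 ways): 21·32 = 672.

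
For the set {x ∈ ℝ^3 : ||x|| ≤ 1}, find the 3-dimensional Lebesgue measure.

V = 4·π/3 ≈ 4.18879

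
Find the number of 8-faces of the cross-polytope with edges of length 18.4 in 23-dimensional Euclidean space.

Number of 8-faces = 2^(8+1) · C(23,8+1) = 512 · 817190 = 418401280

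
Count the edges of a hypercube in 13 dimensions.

Each of the 2^13 = 8192 vertices has degree 13; total edges = 13·2^13/2 = 53248.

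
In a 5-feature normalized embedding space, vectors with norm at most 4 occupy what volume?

The n-ball volume is π^(n/2)·r^n/Γ(n/2+1). With n=5, r=4: V = 8192·π^2/15 ≈ 5390.12.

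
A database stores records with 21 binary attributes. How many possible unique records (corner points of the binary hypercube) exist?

An n-cube has 2^n vertices; for n = 21 that is 2^21 = 2097152.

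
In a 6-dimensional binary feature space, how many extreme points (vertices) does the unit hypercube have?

An n-cube has 2^n vertices; for n = 6 that is 2^6 = 64.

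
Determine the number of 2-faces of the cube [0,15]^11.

Choose 2 of 11 axes to span the face (C(11,2) = 55 ways), then fix each of the remaining 9 coordinates at one of its two extreme values (2^9 = 512 ways): 55·512 = 28160.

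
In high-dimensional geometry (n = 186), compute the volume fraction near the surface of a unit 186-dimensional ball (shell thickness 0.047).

1 - (1-0.047)^186 ≈ 0.999871 ≈ 99.9871%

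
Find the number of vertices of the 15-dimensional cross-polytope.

The vertices are ±e_1, ..., ±e_15, so there are 2·15 = 30.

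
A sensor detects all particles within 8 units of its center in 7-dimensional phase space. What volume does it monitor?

Volume = π^{7/2}·(8)^7/Γ(9/2) = 33554432·π^3/105 ≈ 9.90855e+06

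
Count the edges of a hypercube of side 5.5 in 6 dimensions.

Each of the 2^6 = 64 vertices has degree 6; total edges = 6·2^6/2 = 192.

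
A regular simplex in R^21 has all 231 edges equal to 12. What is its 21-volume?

V = (12^21 / 21!) · √((21+1) / 2^21) ≈ 2.91648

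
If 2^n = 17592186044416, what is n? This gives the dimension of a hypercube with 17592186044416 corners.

n = log_2(17592186044416) = 44.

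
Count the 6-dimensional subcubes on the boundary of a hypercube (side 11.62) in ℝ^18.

An n-cube has C(n,k)·2^(n-k) k-faces. Here C(18,6)·2^12 = 18564·4096 = 76038144.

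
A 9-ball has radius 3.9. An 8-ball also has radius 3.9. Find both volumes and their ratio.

V_9(3.9) ≈ 688492. V_8(3.9) ≈ 217223. Ratio V_9/V_8 ≈ 3.17.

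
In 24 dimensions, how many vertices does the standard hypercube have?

Number of vertices = 2^24 = 16777216.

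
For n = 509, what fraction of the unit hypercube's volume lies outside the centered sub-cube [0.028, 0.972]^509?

Shell fraction = 1 - (1-0.056)^509 ≈ 1 - 1.823e-13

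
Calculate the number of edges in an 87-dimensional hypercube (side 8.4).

An n-cube has n·2^(n-1) edges. With n = 87: 87·77371252455336267181195264 = 6731298963614255244763987968.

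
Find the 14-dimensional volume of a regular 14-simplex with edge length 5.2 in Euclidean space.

V_14 = √(15) · 5.2^14 / (14! · 2^(14/2)) ≈ 0.00366838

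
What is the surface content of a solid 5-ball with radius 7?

S_5(7) = 2·π^(5/2)·(7)^4 / Γ(5/2) = 19208·π^2/3 ≈ 63191.8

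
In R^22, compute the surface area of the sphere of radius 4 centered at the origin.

The surface area of an n-ball is 2π^(n/2) r^(n-1) / Γ(n/2). For n=22, r=4: 34359738368·π^11/14175 ≈ 7.13141e+11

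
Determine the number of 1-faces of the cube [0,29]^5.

f_1(5-cube) = (5 choose 1) · 2^4 = 80.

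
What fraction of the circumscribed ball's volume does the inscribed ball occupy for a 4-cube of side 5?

V_in/V_out = n^(-n/2) = 4^(-4/2) ≈ 0.0625.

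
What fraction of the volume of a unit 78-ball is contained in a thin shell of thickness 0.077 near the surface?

1 - (1-0.077)^78 ≈ 0.998069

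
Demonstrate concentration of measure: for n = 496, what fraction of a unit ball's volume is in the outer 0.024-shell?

1 - (1-0.024)^496 ≈ 0.999994 ≈ 99.999415%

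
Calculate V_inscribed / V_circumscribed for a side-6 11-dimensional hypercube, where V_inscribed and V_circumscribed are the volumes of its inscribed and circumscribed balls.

The radii are 6/2 and 6√11/2, so the volume ratio is (1/√11)^11 = 11^{-11/2} ≈ 1.87215e-06.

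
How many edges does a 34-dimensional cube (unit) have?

The 34-cube has n·2^(n-1) = 34·2^33 = 34·8589934592 = 292057776128 edges.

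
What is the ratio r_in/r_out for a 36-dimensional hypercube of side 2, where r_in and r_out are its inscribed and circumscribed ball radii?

r_in = 2/2 (half the side); r_out = 2√36/2 (half the diagonal). Ratio = 1/√36 ≈ 0.166667.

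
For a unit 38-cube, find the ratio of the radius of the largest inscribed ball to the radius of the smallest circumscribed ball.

For an n-cube of any side s, the inradius is s/2 and the circumradius is s√n/2, so the ratio is 1/√38 ≈ 0.162221.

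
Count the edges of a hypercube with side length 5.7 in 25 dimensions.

Number of 1-faces = C(25,1)·2^(25-1) = 25·16777216 = 419430400.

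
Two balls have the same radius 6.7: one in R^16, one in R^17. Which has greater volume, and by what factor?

V_16(6.7) ≈ 3.88039e+12, V_17(6.7) ≈ 1.55752e+13. The 17-ball is larger by a factor of 4.014.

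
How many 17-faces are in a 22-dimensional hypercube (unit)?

Choose 17 of 22 axes to span the face (C(22,17) = 26334 ways), then fix each of the remaining 5 coordinates at one of its two extreme values (2^5 = 32 ways): 26334·32 = 842688.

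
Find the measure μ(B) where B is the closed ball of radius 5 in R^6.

The n-ball volume is π^(n/2)·r^n/Γ(n/2+1). With n=6, r=5: V = 15625·π^3/6 ≈ 80745.5.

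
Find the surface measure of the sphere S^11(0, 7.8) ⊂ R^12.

The surface area of an n-ball is 2π^(n/2) r^(n-1) / Γ(n/2). For n=12, r=7.8: 1.04181e+11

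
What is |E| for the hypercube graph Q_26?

Each of the 2^26 = 67108864 vertices has degree 26; total edges = 26·2^26/2 = 872415232.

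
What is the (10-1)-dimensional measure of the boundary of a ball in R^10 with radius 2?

The surface area of an n-ball is 2π^(n/2) r^(n-1) / Γ(n/2). For n=10, r=2: 128·π^5/3 ≈ 13056.8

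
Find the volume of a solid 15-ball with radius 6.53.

V_15(6.53) = π^(15/2) · (6.53)^15 / Γ(15/2 + 1) ≈ 6.38451e+11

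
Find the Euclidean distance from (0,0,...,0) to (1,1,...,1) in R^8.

Diagonal = √8 · 1 ≈ 2.82843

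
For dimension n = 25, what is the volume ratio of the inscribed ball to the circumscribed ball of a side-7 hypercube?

Volume scales as r^n, and r_in/r_out = 1/√25, giving (1/√25)^25 ≈ 3.35544e-18.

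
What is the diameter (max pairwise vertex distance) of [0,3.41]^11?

d = √(3.41² + 3.41² + ... + 3.41²) [11 terms] = √(11·3.41²) = 3.41√11 ≈ 11.3097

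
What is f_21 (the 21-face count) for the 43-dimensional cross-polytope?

An n-cross-polytope has 2^(k+1)·C(n,k+1) k-faces. Here 2^22·C(43,22) = 4194304·1052049481860 = 4412615349963325440.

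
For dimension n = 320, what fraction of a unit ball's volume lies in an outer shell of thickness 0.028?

1 - (1-0.028)^320 ≈ 0.999887 ≈ 99.9887%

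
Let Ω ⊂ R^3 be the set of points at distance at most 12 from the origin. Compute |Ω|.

Volume = π^{3/2}·(12)^3/Γ(5/2) = 2304·π ≈ 7238.23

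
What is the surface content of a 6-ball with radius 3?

|∂B_6(3)| = 243·π^3 ≈ 7534.53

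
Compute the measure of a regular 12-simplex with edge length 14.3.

V = (14.3^12 / 12!) · √((12+1) / 2^12) ≈ 8599.78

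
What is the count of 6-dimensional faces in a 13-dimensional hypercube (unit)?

Number of 6-faces = C(13,6) · 2^(13-6) = 1716 · 128 = 219648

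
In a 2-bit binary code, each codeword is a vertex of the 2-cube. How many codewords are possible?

The 2-cube has 2^2 = 4 vertices.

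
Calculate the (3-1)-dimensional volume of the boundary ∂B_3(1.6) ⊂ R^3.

S_3(1.6) = 2·π^(3/2)·(1.6)^2 / Γ(3/2) = 4πr² = 4π·(1.6)² ≈ 32.1699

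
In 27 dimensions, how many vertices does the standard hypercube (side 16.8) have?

Each vertex is a binary string of length 27, so there are 2^27 = 134217728.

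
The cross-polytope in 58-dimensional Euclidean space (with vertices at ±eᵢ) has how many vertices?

The 58-dimensional cross-polytope has 2n = 2·58 = 116 vertices.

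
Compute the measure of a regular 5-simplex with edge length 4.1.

Volume = 4.1^5 · √(6/2^5) / 5! ≈ 4.1806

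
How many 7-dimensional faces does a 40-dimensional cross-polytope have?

Each 7-face is the convex hull of 8 vertices, one chosen as ±e_i from each of 8 distinct axes: 2^8·C(40,8) = 19687599360.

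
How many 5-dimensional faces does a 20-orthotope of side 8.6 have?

An n-cube has C(n,k)·2^(n-k) k-faces. Here C(20,5)·2^15 = 15504·32768 = 508035072.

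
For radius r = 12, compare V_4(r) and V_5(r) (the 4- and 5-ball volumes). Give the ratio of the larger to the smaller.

V_4(12) ≈ 102328, V_5(12) ≈ 1.3098e+06. The 5-ball is larger by a factor of 12.8.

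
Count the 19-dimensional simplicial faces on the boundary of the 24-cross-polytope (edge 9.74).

An n-cross-polytope has 2^(k+1)·C(n,k+1) k-faces. Here 2^20·C(24,20) = 1048576·10626 = 11142168576.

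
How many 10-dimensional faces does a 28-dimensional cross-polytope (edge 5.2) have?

An n-cross-polytope has 2^(k+1)·C(n,k+1) k-faces. Here 2^11·C(28,11) = 2048·21474180 = 43979120640.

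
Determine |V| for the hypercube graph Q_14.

Each vertex is a binary string of length 14, so there are 2^14 = 16384.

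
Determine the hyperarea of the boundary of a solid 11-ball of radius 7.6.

S_11(7.6) = 2·π^(11/2)·(7.6)^10 / Γ(11/2) ≈ 1.3324e+10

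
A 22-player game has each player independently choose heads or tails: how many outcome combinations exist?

Each vertex is a binary string of length 22, so there are 2^22 = 4194304.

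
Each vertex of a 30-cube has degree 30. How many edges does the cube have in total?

The 30-cube has n·2^(n-1) = 30·2^29 = 30·536870912 = 16106127360 edges.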